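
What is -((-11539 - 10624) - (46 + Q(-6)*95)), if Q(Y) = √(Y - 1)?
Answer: 22209 + 95*I*√7 ≈ 22209.0 + 251.35*I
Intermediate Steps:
Q(Y) = √(-1 + Y)
-((-11539 - 10624) - (46 + Q(-6)*95)) = -((-11539 - 10624) - (46 + √(-1 - 6)*95)) = -(-22163 - (46 + √(-7)*95)) = -(-22163 - (46 + (I*√7)*95)) = -(-22163 - (46 + 95*I*√7)) = -(-22163 + (-46 - 95*I*√7)) = -(-22209 - 95*I*√7) = 22209 + 95*I*√7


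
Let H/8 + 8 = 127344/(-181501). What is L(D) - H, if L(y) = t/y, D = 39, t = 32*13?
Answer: 43712480/544503 ≈ 80.280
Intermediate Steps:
H = -12634816/181501 (H = -64 + 8*(127344/(-181501)) = -64 + 8*(127344*(-1/181501)) = -64 + 8*(-127344/181501) = -64 - 1018752/181501 = -12634816/181501 ≈ -69.613)
t = 416
L(y) = 416/y
L(D) - H = 416/39 - 1*(-12634816/181501) = 416*(1/39) + 12634816/181501 = 32/3 + 12634816/181501 = 43712480/544503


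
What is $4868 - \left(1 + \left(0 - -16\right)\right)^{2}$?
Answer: $4579$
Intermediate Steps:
$4868 - \left(1 + \left(0 - -16\right)\right)^{2} = 4868 - \left(1 + \left(0 + 16\right)\right)^{2} = 4868 - \left(1 + 16\right)^{2} = 4868 - 17^{2} = 4868 - 289 = 4579$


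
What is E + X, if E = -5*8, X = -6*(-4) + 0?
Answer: -16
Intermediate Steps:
X = 24 (X = 24 + 0 = 24)
E = -40
E + X = -40 + 24 = -16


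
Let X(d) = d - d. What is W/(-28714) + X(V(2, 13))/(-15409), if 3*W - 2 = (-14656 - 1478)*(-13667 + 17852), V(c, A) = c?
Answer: 33760394/43071 ≈ 783.83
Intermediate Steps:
W = -67520788/3 (W = 2/3 + ((-14656 - 1478)*(-13667 + 17852))/3 = 2/3 + (-16134*4185)/3 = 2/3 + (1/3)*(-67520790) = 2/3 - 22506930 = -67520788/3 ≈ -2.2507e+7)
X(d) = 0
W/(-28714) + X(V(2, 13))/(-15409) = -67520788/3/(-28714) + 0/(-15409) = -67520788/3*(-1/28714) + 0*(-1/15409) = 33760394/43071 + 0 = 33760394/43071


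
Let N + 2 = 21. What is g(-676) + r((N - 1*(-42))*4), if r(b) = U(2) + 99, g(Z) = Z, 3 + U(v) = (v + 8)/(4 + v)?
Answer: -1735/3 ≈ -578.33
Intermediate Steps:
N = 19 (N = -2 + 21 = 19)
U(v) = -3 + (8 + v)/(4 + v) (U(v) = -3 + (v + 8)/(4 + v) = -3 + (8 + v)/(4 + v))
r(b) = 293/3 (r(b) = 2*(-2 - 1*2)/(4 + 2) + 99 = 2*(-2 - 2)/6 + 99 = 2*(1/6)*(-4) + 99 = -4/3 + 99 = 293/3)
g(-676) + r((N - 1*(-42))*4) = -676 + 293/3 = -1735/3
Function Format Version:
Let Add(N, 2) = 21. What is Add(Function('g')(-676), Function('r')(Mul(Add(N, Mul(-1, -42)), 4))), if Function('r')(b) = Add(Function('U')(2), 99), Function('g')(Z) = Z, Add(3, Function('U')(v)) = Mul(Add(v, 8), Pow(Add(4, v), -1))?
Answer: Rational(-1735, 3) ≈ -578.33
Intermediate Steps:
N = 19 (N = Add(-2, 21) = 19)
Function('U')(v) = Add(-3, Mul(Pow(Add(4, v), -1), Add(8, v))) (Function('U')(v) = Add(-3, Mul(Add(v, 8), Pow(Add(4, v), -1))) = Add(-3, Mul(Add(8, v), Pow(Add(4, v), -1))) = Add(-3, Mul(Pow(Add(4, v), -1), Add(8, v))))
Function('r')(b) = Rational(293, 3) (Function('r')(b) = Add(Mul(2, Pow(Add(4, 2), -1), Add(-2, Mul(-1, 2))), 99) = Add(Mul(2, Pow(6, -1), Add(-2, -2)), 99) = Add(Mul(2, Rational(1, 6), -4), 99) = Add(Rational(-4, 3), 99) = Rational(293, 3))
Add(Function('g')(-676), Function('r')(Mul(Add(N, Mul(-1, -42)), 4))) = Add(-676, Rational(293, 3)) = Rational(-1735, 3)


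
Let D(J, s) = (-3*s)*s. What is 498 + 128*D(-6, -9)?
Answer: -30606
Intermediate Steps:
D(J, s) = -3*s²
498 + 128*D(-6, -9) = 498 + 128*(-3*(-9)²) = 498 + 128*(-3*81) = 498 + 128*(-243) = 498 - 31104 = -30606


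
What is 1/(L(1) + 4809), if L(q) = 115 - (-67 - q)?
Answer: 1/4992 ≈ 0.00020032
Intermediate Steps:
L(q) = 182 + q (L(q) = 115 + (67 + q) = 182 + q)
1/(L(1) + 4809) = 1/((182 + 1) + 4809) = 1/(183 + 4809) = 1/4992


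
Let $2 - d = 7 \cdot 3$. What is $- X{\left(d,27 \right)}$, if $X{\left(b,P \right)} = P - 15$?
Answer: $-12$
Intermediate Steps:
$d = -19$ ($d = 2 - 7 \cdot 3 = 2 - 21 = -19$)
$X{\left(b,P \right)} = -15 + P$ ($X{\left(b,P \right)} = P - 15 = -15 + P$)
$- X{\left(d,27 \right)} = - (-15 + 27) = \left(-1\right) 12 = -12$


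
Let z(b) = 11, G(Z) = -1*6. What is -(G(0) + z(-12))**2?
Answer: -25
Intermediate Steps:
G(Z) = -6
-(G(0) + z(-12))**2 = -(-6 + 11)**2 = -1*5**2 = -1*25 = -25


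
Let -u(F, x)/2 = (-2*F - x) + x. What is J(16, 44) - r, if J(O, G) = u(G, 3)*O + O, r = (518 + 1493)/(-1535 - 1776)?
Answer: 9378763/3311 ≈ 2832.6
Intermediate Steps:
u(F, x) = 4*F (u(F, x) = -2*((-2*F - x) + x) = -2*((-x - 2*F) + x) = -(-4)*F = 4*F)
r = -2011/3311 (r = 2011/(-3311) = 2011*(-1/3311) = -2011/3311 ≈ -0.60737)
J(O, G) = O + 4*G*O (J(O, G) = (4*G)*O + O = 4*G*O + O = O + 4*G*O)
J(16, 44) - r = 16*(1 + 4*44) - 1*(-2011/3311) = 16*(1 + 176) + 2011/3311 = 16*177 + 2011/3311 = 2832 + 2011/3311 = 9378763/3311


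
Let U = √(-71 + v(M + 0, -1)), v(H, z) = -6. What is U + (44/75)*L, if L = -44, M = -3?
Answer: -1936/75 + I*√77 ≈ -25.813 + 8.775*I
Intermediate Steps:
U = I*√77 (U = √(-71 - 6) = √(-77) = I*√77 ≈ 8.775*I)
U + (44/75)*L = I*√77 + (44/75)*(-44) = I*√77 - 1936/75 = -1936/75 + I*√77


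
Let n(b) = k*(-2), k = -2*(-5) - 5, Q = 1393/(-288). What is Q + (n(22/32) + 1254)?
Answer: 356879/288 ≈ 1239.2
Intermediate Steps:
Q = -1393/288 (Q = 1393*(-1/288) = -1393/288 ≈ -4.8368)
k = 5 (k = 10 - 5 = 5)
n(b) = -10 (n(b) = 5*(-2) = -10)
Q + (n(22/32) + 1254) = -1393/288 + (-10 + 1254) = -1393/288 + 1244 = 356879/288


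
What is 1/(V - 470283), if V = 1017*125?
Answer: -1/343158 ≈ -2.9141e-6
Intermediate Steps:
V = 127125
1/(V - 470283) = 1/(127125 - 470283) = 1/(-343158) = -1/343158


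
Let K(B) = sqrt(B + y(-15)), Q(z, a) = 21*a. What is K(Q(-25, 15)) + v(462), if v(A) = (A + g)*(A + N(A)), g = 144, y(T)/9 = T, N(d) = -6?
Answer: 276336 + 6*sqrt(5) ≈ 2.7635e+5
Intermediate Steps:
y(T) = 9*T
K(B) = sqrt(-135 + B) (K(B) = sqrt(B + 9*(-15)) = sqrt(B - 135) = sqrt(-135 + B))
v(A) = (-6 + A)*(144 + A) (v(A) = (A + 144)*(A - 6) = (144 + A)*(-6 + A) = (-6 + A)*(144 + A))
K(Q(-25, 15)) + v(462) = sqrt(-135 + 21*15) + (-864 + 462**2 + 138*462) = sqrt(-135 + 315) + (-864 + 213444 + 63756) = sqrt(180) + 276336 = 6*sqrt(5) + 276336 = 276336 + 6*sqrt(5)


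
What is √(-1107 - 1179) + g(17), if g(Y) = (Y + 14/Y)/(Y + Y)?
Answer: 303/578 + 3*I*√254 ≈ 0.52422 + 47.812*I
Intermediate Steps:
g(Y) = (Y + 14/Y)/(2*Y) (g(Y) = (Y + 14/Y)/((2*Y)) = (Y + 14/Y)*(1/(2*Y)) = (Y + 14/Y)/(2*Y))
√(-1107 - 1179) + g(17) = √(-1107 - 1179) + (½ + 7/17²) = √(-2286) + (½ + 7*(1/289)) = 3*I*√254 + (½ + 7/289) = 3*I*√254 + 303/578 = 303/578 + 3*I*√254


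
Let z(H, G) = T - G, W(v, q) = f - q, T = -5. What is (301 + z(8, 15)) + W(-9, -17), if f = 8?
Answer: 306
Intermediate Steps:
W(v, q) = 8 - q
z(H, G) = -5 - G
(301 + z(8, 15)) + W(-9, -17) = (301 + (-5 - 1*15)) + (8 - 1*(-17)) = (301 + (-5 - 15)) + (8 + 17) = (301 - 20) + 25 = 281 + 25 = 306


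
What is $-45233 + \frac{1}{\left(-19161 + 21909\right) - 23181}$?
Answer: $- \frac{924245890}{20433} \approx -45233.0$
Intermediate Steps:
$-45233 + \frac{1}{\left(-19161 + 21909\right) - 23181} = -45233 + \frac{1}{2748 - 23181} = -45233 + \frac{1}{-20433} = -45233 - \frac{1}{20433} = - \frac{924245890}{20433}$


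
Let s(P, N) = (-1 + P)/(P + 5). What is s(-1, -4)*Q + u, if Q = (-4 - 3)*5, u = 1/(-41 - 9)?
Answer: 437/25 ≈ 17.480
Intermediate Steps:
u = -1/50 (u = 1/(-50) = -1/50 ≈ -0.020000)
Q = -35 (Q = -7*5 = -35)
s(P, N) = (-1 + P)/(5 + P)
s(-1, -4)*Q + u = ((-1 - 1)/(5 - 1))*(-35) - 1/50 = (-2/4)*(-35) - 1/50 = ((¼)*(-2))*(-35) - 1/50 = -½*(-35) - 1/50 = 35/2 - 1/50 = 437/25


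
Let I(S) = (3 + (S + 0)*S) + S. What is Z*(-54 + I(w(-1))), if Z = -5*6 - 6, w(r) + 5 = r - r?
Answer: 1116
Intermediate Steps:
w(r) = -5 (w(r) = -5 + (r - r) = -5 + 0 = -5)
I(S) = 3 + S + S**2 (I(S) = (3 + S*S) + S = (3 + S**2) + S = 3 + S + S**2)
Z = -36 (Z = -30 - 6 = -36)
Z*(-54 + I(w(-1))) = -36*(-54 + (3 - 5 + (-5)**2)) = -36*(-54 + (3 - 5 + 25)) = -36*(-54 + 23) = -36*(-31) = 1116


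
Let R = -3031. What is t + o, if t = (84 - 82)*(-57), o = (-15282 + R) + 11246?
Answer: -7181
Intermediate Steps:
o = -7067 (o = (-15282 - 3031) + 11246 = -18313 + 11246 = -7067)
t = -114 (t = 2*(-57) = -114)
t + o = -114 - 7067 = -7181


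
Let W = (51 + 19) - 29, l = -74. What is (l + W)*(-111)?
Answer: 3663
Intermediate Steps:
W = 41 (W = 70 - 29 = 41)
(l + W)*(-111) = (-74 + 41)*(-111) = -33*(-111) = 3663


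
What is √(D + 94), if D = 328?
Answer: √422 ≈ 20.543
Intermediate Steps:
√(D + 94) = √(328 + 94) = √422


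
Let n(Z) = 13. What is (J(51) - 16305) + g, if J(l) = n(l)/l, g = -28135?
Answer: -2266427/51 ≈ -44440.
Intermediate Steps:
J(l) = 13/l
(J(51) - 16305) + g = (13/51 - 16305) - 28135 = -831542/51 - 28135 = -2266427/51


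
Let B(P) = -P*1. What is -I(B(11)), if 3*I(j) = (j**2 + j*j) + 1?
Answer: -81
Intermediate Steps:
B(P) = -P
I(j) = 1/3 + 2*j**2/3 (I(j) = ((j**2 + j*j) + 1)/3 = ((j**2 + j**2) + 1)/3 = (2*j**2 + 1)/3 = (1 + 2*j**2)/3 = 1/3 + 2*j**2/3)
-I(B(11)) = -(1/3 + 2*(-1*11)**2/3) = -(1/3 + (2/3)*(-11)**2) = -(1/3 + (2/3)*121) = -(1/3 + 242/3) = -1*81 = -81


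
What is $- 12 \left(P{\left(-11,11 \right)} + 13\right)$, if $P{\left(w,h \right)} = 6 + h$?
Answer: $-360$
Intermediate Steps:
$- 12 \left(P{\left(-11,11 \right)} + 13\right) = - 12 \left(\left(6 + 11\right) + 13\right) = - 12 \left(17 + 13\right) = \left(-12\right) 30 = -360$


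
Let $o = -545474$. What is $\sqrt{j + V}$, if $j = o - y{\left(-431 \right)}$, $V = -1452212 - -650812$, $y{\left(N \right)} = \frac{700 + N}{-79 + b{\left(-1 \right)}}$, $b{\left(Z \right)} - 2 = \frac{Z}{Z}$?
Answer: $\frac{i \sqrt{1944880945}}{38} \approx 1160.5 i$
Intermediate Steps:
$b{\left(Z \right)} = 3$ ($b{\left(Z \right)} = 2 + \frac{Z}{Z} = 2 + 1 = 3$)
$y{\left(N \right)} = - \frac{175}{19} - \frac{N}{76}$ ($y{\left(N \right)} = \frac{700 + N}{-79 + 3} = \frac{700 + N}{-76} = \left(700 + N\right) \left(- \frac{1}{76}\right) = - \frac{175}{19} - \frac{N}{76}$)
$V = -801400$ ($V = -1452212 + 650812 = -801400$)
$j = - \frac{41455755}{76}$ ($j = -545474 - \left(- \frac{175}{19} - - \frac{431}{76}\right) = -545474 - \left(- \frac{175}{19} + \frac{431}{76}\right) = -545474 - - \frac{269}{76} = -545474 + \frac{269}{76} = - \frac{41455755}{76} \approx -5.4547 \cdot 10^{5}$)
$\sqrt{j + V} = \sqrt{- \frac{41455755}{76} - 801400} = \sqrt{- \frac{102362155}{76}} = \frac{i \sqrt{1944880945}}{38}$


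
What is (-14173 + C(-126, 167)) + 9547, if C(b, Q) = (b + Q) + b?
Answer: -4711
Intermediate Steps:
C(b, Q) = Q + 2*b (C(b, Q) = (Q + b) + b = Q + 2*b)
(-14173 + C(-126, 167)) + 9547 = (-14173 + (167 + 2*(-126))) + 9547 = (-14173 + (167 - 252)) + 9547 = (-14173 - 85) + 9547 = -14258 + 9547 = -4711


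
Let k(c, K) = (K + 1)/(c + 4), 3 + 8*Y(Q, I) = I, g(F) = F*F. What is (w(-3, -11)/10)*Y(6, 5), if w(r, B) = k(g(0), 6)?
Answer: 7/160 ≈ 0.043750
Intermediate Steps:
g(F) = F²
Y(Q, I) = -3/8 + I/8
k(c, K) = (1 + K)/(4 + c)
w(r, B) = 7/4 (w(r, B) = (1 + 6)/(4 + 0²) = 7/(4 + 0) = 7/4)
(w(-3, -11)/10)*Y(6, 5) = ((7/4)/10)*(-3/8 + (⅛)*5) = ((7/4)*(⅒))*(-3/8 + 5/8) = (7/40)*(¼) = 7/160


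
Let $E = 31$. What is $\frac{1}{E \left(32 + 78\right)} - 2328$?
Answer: $- \frac{7938479}{3410} \approx -2328.0$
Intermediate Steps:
$\frac{1}{E \left(32 + 78\right)} - 2328 = \frac{1}{31 \left(32 + 78\right)} - 2328 = \frac{1}{31 \cdot 110} - 2328 = \frac{1}{3410} - 2328 = - \frac{7938479}{3410}$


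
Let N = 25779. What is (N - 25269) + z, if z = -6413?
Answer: -5903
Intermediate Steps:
(N - 25269) + z = (25779 - 25269) - 6413 = 510 - 6413 = -5903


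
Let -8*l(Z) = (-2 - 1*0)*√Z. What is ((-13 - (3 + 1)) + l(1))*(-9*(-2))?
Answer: -603/2 ≈ -301.50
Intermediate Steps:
l(Z) = √Z/4 (l(Z) = -(-2 - 1*0)*√Z/8 = -(-2 + 0)*√Z/8 = -(-1)*√Z/4 = √Z/4)
((-13 - (3 + 1)) + l(1))*(-9*(-2)) = ((-13 - (3 + 1)) + √1/4)*(-9*(-2)) = ((-13 - 1*4) + (¼)*1)*18 = ((-13 - 4) + ¼)*18 = (-17 + ¼)*18 = -67/4*18 = -603/2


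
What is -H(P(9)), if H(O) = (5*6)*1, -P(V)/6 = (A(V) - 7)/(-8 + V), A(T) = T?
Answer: -30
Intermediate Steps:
P(V) = -6*(-7 + V)/(-8 + V) (P(V) = -6*(V - 7)/(-8 + V) = -6*(-7 + V)/(-8 + V))
H(O) = 30 (H(O) = 30*1 = 30)
-H(P(9)) = -1*30 = -30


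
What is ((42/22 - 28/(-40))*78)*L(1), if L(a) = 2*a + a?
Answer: 33579/55 ≈ 610.53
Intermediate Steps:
L(a) = 3*a
((42/22 - 28/(-40))*78)*L(1) = ((42/22 - 28/(-40))*78)*(3*1) = ((42*(1/22) - 28*(-1/40))*78)*3 = ((21/11 + 7/10)*78)*3 = ((287/110)*78)*3 = (11193/55)*3 = 33579/55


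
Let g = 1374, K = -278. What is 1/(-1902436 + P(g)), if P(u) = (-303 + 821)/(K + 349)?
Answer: -71/135072438 ≈ -5.2564e-7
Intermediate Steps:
P(u) = 518/71 (P(u) = (-303 + 821)/(-278 + 349) = 518/71)
1/(-1902436 + P(g)) = 1/(-1902436 + 518/71) = 1/(-135072438/71) = -71/135072438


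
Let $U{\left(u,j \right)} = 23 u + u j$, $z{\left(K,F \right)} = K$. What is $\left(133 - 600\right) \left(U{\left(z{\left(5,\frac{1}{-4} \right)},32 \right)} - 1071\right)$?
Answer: $371732$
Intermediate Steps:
$U{\left(u,j \right)} = 23 u + j u$
$\left(133 - 600\right) \left(U{\left(z{\left(5,\frac{1}{-4} \right)},32 \right)} - 1071\right) = \left(133 - 600\right) \left(5 \left(23 + 32\right) - 1071\right) = \left(133 - 600\right) \left(5 \cdot 55 - 1071\right) = - 467 \left(275 - 1071\right) = \left(-467\right) \left(-796\right) = 371732$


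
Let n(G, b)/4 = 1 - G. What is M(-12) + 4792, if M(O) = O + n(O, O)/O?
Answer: 14327/3 ≈ 4775.7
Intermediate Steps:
n(G, b) = 4 - 4*G (n(G, b) = 4*(1 - G) = 4 - 4*G)
M(O) = O + (4 - 4*O)/O
M(-12) + 4792 = (-4 - 12 + 4/(-12)) + 4792 = (-4 - 12 + 4*(-1/12)) + 4792 = (-4 - 12 - ⅓) + 4792 = -49/3 + 4792 = 14327/3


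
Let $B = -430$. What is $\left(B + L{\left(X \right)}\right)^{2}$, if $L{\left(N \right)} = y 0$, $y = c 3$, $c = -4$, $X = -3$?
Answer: $184900$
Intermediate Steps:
$y = -12$ ($y = \left(-4\right) 3 = -12$)
$L{\left(N \right)} = 0$ ($L{\left(N \right)} = \left(-12\right) 0 = 0$)
$\left(B + L{\left(X \right)}\right)^{2} = \left(-430 + 0\right)^{2} = \left(-430\right)^{2} = 184900$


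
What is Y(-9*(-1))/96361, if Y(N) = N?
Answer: 9/96361 ≈ 9.3399e-5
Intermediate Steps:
Y(-9*(-1))/96361 = -9*(-1)/96361 = 9*(1/96361) = 9/96361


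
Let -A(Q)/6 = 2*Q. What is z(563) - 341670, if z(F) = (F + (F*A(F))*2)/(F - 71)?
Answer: -175708333/492 ≈ -3.5713e+5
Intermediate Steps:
A(Q) = -12*Q
z(F) = (F - 24*F**2)/(-71 + F) (z(F) = (F + (F*(-12*F))*2)/(F - 71) = (F - 12*F**2*2)/(-71 + F) = (F - 24*F**2)/(-71 + F))
z(563) - 341670 = 563*(1 - 24*563)/(-71 + 563) - 341670 = 563*(1 - 13512)/492 - 341670 = 563*(1/492)*(-13511) - 341670 = -7606693/492 - 341670 = -175708333/492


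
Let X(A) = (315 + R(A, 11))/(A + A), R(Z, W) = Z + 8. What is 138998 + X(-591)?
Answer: 82147952/591 ≈ 1.3900e+5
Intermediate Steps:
R(Z, W) = 8 + Z
X(A) = (323 + A)/(2*A) (X(A) = (315 + (8 + A))/(A + A) = (323 + A)/((2*A)) = (323 + A)*(1/(2*A)) = (323 + A)/(2*A))
138998 + X(-591) = 138998 + (½)*(323 - 591)/(-591) = 138998 + (½)*(-1/591)*(-268) = 138998 + 134/591 = 82147952/591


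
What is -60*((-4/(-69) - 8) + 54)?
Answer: -63560/23 ≈ -2763.5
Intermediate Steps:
-60*((-4/(-69) - 8) + 54) = -60*((-4*(-1/69) - 8) + 54) = -60*((4/69 - 8) + 54) = -60*(-548/69 + 54) = -60*3178/69 = -63560/23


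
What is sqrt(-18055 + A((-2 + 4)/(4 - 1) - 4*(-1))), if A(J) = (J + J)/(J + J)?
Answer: 3*I*sqrt(2006) ≈ 134.37*I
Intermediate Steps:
A(J) = 1 (A(J) = (2*J)/((2*J)) = (2*J)*(1/(2*J)) = 1)
sqrt(-18055 + A((-2 + 4)/(4 - 1) - 4*(-1))) = sqrt(-18055 + 1) = sqrt(-18054) = 3*I*sqrt(2006)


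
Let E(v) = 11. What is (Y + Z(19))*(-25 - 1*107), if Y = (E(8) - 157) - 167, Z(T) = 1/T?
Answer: 784872/19 ≈ 41309.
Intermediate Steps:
Y = -313 (Y = (11 - 157) - 167 = -146 - 167 = -313)
(Y + Z(19))*(-25 - 1*107) = (-313 + 1/19)*(-25 - 1*107) = (-313 + 1/19)*(-25 - 107) = -5946/19*(-132) = 784872/19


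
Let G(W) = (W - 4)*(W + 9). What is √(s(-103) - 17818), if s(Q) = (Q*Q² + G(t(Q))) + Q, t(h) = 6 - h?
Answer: I*√1098258 ≈ 1048.0*I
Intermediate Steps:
G(W) = (-4 + W)*(9 + W)
s(Q) = -6 + Q³ + (6 - Q)² - 4*Q (s(Q) = (Q*Q² + (-36 + (6 - Q)² + 5*(6 - Q))) + Q = (Q³ + (-36 + (6 - Q)² + (30 - 5*Q))) + Q = (Q³ + (-6 + (6 - Q)² - 5*Q)) + Q = (-6 + Q³ + (6 - Q)² - 5*Q) + Q = -6 + Q³ + (6 - Q)² - 4*Q)
√(s(-103) - 17818) = √((30 + (-103)² + (-103)³ - 16*(-103)) - 17818) = √((30 + 10609 - 1092727 + 1648) - 17818) = √(-1080440 - 17818) = √(-1098258) = I*√1098258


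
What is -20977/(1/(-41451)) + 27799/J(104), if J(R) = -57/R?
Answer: 49559613643/57 ≈ 8.6947e+8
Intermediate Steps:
-20977/(1/(-41451)) + 27799/J(104) = -20977/(1/(-41451)) + 27799/((-57/104)) = -20977/(-1/41451) + 27799/((-57*1/104)) = -20977*(-41451) + 27799/(-57/104) = 869517627 + 27799*(-104/57) = 869517627 - 2891096/57 = 49559613643/57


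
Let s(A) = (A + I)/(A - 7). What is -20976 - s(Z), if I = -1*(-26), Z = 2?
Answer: -104852/5 ≈ -20970.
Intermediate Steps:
I = 26
s(A) = (26 + A)/(-7 + A) (s(A) = (A + 26)/(A - 7) = (26 + A)/(-7 + A))
-20976 - s(Z) = -20976 - (26 + 2)/(-7 + 2) = -20976 - 28/(-5) = -20976 - (-1)*28/5 = -20976 - 1*(-28/5) = -20976 + 28/5 = -104852/5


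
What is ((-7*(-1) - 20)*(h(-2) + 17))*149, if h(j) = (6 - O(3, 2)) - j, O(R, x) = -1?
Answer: -50362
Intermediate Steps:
h(j) = 7 - j (h(j) = (6 - 1*(-1)) - j = (6 + 1) - j = 7 - j)
((-7*(-1) - 20)*(h(-2) + 17))*149 = ((-7*(-1) - 20)*((7 - 1*(-2)) + 17))*149 = ((7 - 20)*((7 + 2) + 17))*149 = -13*(9 + 17)*149 = -13*26*149 = -338*149 = -50362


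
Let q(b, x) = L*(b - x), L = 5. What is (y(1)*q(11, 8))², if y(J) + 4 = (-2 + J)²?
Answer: 2025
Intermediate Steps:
q(b, x) = -5*x + 5*b (q(b, x) = 5*(b - x) = -5*x + 5*b)
y(J) = -4 + (-2 + J)²
(y(1)*q(11, 8))² = ((1*(-4 + 1))*(-5*8 + 5*11))² = ((1*(-3))*(-40 + 55))² = (-3*15)² = (-45)² = 2025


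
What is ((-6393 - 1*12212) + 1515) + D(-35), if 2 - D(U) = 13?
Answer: -17101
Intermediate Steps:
D(U) = -11 (D(U) = 2 - 1*13 = 2 - 13 = -11)
((-6393 - 1*12212) + 1515) + D(-35) = ((-6393 - 1*12212) + 1515) - 11 = ((-6393 - 12212) + 1515) - 11 = (-18605 + 1515) - 11 = -17090 - 11 = -17101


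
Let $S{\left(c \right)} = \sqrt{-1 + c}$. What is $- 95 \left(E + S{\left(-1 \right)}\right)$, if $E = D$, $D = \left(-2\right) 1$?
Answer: $190 - 95 i \sqrt{2} \approx 190.0 - 134.35 i$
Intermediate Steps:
$D = -2$
$E = -2$
$- 95 \left(E + S{\left(-1 \right)}\right) = - 95 \left(-2 + \sqrt{-1 - 1}\right) = - 95 \left(-2 + \sqrt{-2}\right) = - 95 \left(-2 + i \sqrt{2}\right) = 190 - 95 i \sqrt{2}$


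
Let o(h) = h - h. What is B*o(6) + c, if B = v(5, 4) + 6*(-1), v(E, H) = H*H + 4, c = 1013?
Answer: 1013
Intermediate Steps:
o(h) = 0
v(E, H) = 4 + H**2 (v(E, H) = H**2 + 4 = 4 + H**2)
B = 14 (B = (4 + 4**2) + 6*(-1) = (4 + 16) - 6 = 20 - 6 = 14)
B*o(6) + c = 14*0 + 1013 = 0 + 1013 = 1013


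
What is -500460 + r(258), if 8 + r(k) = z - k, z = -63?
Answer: -500789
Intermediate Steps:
r(k) = -71 - k (r(k) = -8 + (-63 - k) = -71 - k)
-500460 + r(258) = -500460 + (-71 - 1*258) = -500460 + (-71 - 258) = -500460 - 329 = -500789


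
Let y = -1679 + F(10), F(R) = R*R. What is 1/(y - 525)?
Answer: -1/2104 ≈ -0.00047529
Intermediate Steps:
F(R) = R**2
y = -1579 (y = -1679 + 10**2 = -1679 + 100 = -1579)
1/(y - 525) = 1/(-1579 - 525) = 1/(-2104) = -1/2104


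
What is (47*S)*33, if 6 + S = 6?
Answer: 0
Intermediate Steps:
S = 0 (S = -6 + 6 = 0)
(47*S)*33 = (47*0)*33 = 0*33 = 0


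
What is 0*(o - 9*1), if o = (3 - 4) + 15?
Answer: 0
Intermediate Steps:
o = 14 (o = -1 + 15 = 14)
0*(o - 9*1) = 0*(14 - 9*1) = 0*(14 - 9) = 0*5 = 0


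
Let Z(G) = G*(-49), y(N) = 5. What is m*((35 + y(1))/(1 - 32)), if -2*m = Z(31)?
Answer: -980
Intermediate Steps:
Z(G) = -49*G
m = 1519/2 (m = -(-49)*31/2 = -1/2*(-1519) = 1519/2 ≈ 759.50)
m*((35 + y(1))/(1 - 32)) = 1519*((35 + 5)/(1 - 32))/2 = 1519*(40/(-31))/2 = 1519*(40*(-1/31))/2 = (1519/2)*(-40/31) = -980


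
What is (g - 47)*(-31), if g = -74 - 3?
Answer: 3844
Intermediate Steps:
g = -77
(g - 47)*(-31) = (-77 - 47)*(-31) = -124*(-31) = 3844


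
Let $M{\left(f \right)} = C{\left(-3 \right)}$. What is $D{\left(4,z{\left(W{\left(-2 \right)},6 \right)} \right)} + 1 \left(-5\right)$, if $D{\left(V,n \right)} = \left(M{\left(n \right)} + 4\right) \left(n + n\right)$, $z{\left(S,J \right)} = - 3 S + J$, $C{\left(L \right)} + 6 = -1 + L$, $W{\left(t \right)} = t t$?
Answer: $67$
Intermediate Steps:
$W{\left(t \right)} = t^{2}$
$C{\left(L \right)} = -7 + L$ ($C{\left(L \right)} = -6 + \left(-1 + L\right) = -7 + L$)
$M{\left(f \right)} = -10$ ($M{\left(f \right)} = -7 - 3 = -10$)
$z{\left(S,J \right)} = J - 3 S$
$D{\left(V,n \right)} = - 12 n$ ($D{\left(V,n \right)} = \left(-10 + 4\right) \left(n + n\right) = - 6 \cdot 2 n = - 12 n$)
$D{\left(4,z{\left(W{\left(-2 \right)},6 \right)} \right)} + 1 \left(-5\right) = - 12 \left(6 - 3 \left(-2\right)^{2}\right) + 1 \left(-5\right) = - 12 \left(6 - 12\right) - 5 = \left(-12\right) \left(-6\right) - 5 = 72 - 5 = 67$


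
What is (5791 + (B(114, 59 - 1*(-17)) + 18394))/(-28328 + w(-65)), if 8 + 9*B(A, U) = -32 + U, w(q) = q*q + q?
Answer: -8063/8056 ≈ -1.0009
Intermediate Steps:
w(q) = q + q² (w(q) = q² + q = q + q²)
B(A, U) = -40/9 + U/9 (B(A, U) = -8/9 + (-32 + U)/9 = -8/9 + (-32/9 + U/9) = -40/9 + U/9)
(5791 + (B(114, 59 - 1*(-17)) + 18394))/(-28328 + w(-65)) = (5791 + ((-40/9 + (59 - 1*(-17))/9) + 18394))/(-28328 - 65*(1 - 65)) = (5791 + ((-40/9 + (59 + 17)/9) + 18394))/(-28328 - 65*(-64)) = (5791 + ((-40/9 + (⅑)*76) + 18394))/(-28328 + 4160) = (5791 + ((-40/9 + 76/9) + 18394))/(-24168) = (5791 + (4 + 18394))*(-1/24168) = (5791 + 18398)*(-1/24168) = 24189*(-1/24168) = -8063/8056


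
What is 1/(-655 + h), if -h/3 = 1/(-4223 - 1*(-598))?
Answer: -3625/2374372 ≈ -0.0015267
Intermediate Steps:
h = 3/3625 (h = -3/(-4223 - 1*(-598)) = -3/(-4223 + 598) = -3/(-3625) = -3*(-1/3625) = 3/3625 ≈ 0.00082759)
1/(-655 + h) = 1/(-655 + 3/3625) = 1/(-2374372/3625) = -3625/2374372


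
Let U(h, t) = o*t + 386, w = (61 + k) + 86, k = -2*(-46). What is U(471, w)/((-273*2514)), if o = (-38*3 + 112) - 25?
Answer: 6067/686322 ≈ 0.0088399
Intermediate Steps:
k = 92
o = -27 (o = (-114 + 112) - 25 = -2 - 25 = -27)
w = 239 (w = (61 + 92) + 86 = 153 + 86 = 239)
U(h, t) = 386 - 27*t (U(h, t) = -27*t + 386 = 386 - 27*t)
U(471, w)/((-273*2514)) = (386 - 27*239)/((-273*2514)) = (386 - 6453)/(-686322) = -6067*(-1/686322) = 6067/686322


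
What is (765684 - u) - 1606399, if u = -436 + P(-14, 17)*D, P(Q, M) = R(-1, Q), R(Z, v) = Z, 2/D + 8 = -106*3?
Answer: -136965478/163 ≈ -8.4028e+5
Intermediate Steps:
D = -1/163 (D = 2/(-8 - 106*3) = 2/(-8 - 318) = 2/(-326) = 2*(-1/326) = -1/163 ≈ -0.0061350)
P(Q, M) = -1
u = -71067/163 (u = -436 - 1*(-1/163) = -436 + 1/163 = -71067/163 ≈ -435.99)
(765684 - u) - 1606399 = (765684 - 1*(-71067/163)) - 1606399 = (765684 + 71067/163) - 1606399 = 124877559/163 - 1606399 = -136965478/163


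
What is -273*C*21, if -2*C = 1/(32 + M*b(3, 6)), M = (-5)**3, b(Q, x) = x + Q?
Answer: -5733/2186 ≈ -2.6226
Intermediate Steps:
b(Q, x) = Q + x
M = -125
C = 1/2186 (C = -1/(2*(32 - 125*(3 + 6))) = -1/(2*(32 - 125*9)) = -1/(2*(32 - 1125)) = -1/2/(-1093) = -1/2*(-1/1093) = 1/2186 ≈ 0.00045746)
-273*C*21 = -273/2186*21 = -5733/2186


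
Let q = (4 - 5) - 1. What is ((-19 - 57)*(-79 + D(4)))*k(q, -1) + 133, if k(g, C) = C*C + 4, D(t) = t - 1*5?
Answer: 30533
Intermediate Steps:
D(t) = -5 + t (D(t) = t - 5 = -5 + t)
q = -2 (q = -1 - 1 = -2)
k(g, C) = 4 + C² (k(g, C) = C² + 4 = 4 + C²)
((-19 - 57)*(-79 + D(4)))*k(q, -1) + 133 = ((-19 - 57)*(-79 + (-5 + 4)))*(4 + (-1)²) + 133 = (-76*(-79 - 1))*(4 + 1) + 133 = -76*(-80)*5 + 133 = 6080*5 + 133 = 30400 + 133 = 30533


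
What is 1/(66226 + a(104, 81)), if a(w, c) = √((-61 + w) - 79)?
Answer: 33113/2192941556 - 3*I/2192941556 ≈ 1.51e-5 - 1.368e-9*I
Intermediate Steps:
a(w, c) = √(-140 + w)
1/(66226 + a(104, 81)) = 1/(66226 + √(-140 + 104)) = 1/(66226 + √(-36)) = 1/(66226 + 6*I) = (66226 - 6*I)/4385883112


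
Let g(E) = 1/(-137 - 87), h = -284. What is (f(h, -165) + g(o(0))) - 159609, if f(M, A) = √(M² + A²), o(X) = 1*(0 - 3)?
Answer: -35752417/224 + √107881 ≈ -1.5928e+5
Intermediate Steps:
o(X) = -3 (o(X) = 1*(-3) = -3)
g(E) = -1/224 (g(E) = 1/(-224) = -1/224)
f(M, A) = √(A² + M²)
(f(h, -165) + g(o(0))) - 159609 = (√((-165)² + (-284)²) - 1/224) - 159609 = (√(27225 + 80656) - 1/224) - 159609 = (√107881 - 1/224) - 159609 = (-1/224 + √107881) - 159609 = -35752417/224 + √107881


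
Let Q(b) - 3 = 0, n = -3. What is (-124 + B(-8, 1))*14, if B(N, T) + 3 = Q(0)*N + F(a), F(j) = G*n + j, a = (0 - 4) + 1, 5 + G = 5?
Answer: -2156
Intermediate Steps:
G = 0 (G = -5 + 5 = 0)
Q(b) = 3 (Q(b) = 3 + 0 = 3)
a = -3 (a = -4 + 1 = -3)
F(j) = j (F(j) = 0*(-3) + j = 0 + j = j)
B(N, T) = -6 + 3*N (B(N, T) = -3 + (3*N - 3) = -3 + (-3 + 3*N) = -6 + 3*N)
(-124 + B(-8, 1))*14 = (-124 + (-6 + 3*(-8)))*14 = (-124 + (-6 - 24))*14 = (-124 - 30)*14 = -154*14 = -2156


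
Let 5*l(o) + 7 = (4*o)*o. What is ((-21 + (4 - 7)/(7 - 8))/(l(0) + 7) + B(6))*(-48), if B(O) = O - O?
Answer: 1080/7 ≈ 154.29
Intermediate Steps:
B(O) = 0
l(o) = -7/5 + 4*o**2/5 (l(o) = -7/5 + ((4*o)*o)/5 = -7/5 + (4*o**2)/5 = -7/5 + 4*o**2/5)
((-21 + (4 - 7)/(7 - 8))/(l(0) + 7) + B(6))*(-48) = ((-21 + (4 - 7)/(7 - 8))/((-7/5 + (4/5)*0**2) + 7) + 0)*(-48) = ((-21 - 3/(-1))/((-7/5 + (4/5)*0) + 7) + 0)*(-48) = ((-21 - 3*(-1))/((-7/5 + 0) + 7) + 0)*(-48) = ((-21 + 3)/(-7/5 + 7) + 0)*(-48) = (-18/28/5 + 0)*(-48) = (-18*5/28 + 0)*(-48) = (-45/14 + 0)*(-48) = -45/14*(-48) = 1080/7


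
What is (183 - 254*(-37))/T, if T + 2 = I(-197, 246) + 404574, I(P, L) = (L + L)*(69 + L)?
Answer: 9581/559552 ≈ 0.017123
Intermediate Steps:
I(P, L) = 2*L*(69 + L) (I(P, L) = (2*L)*(69 + L) = 2*L*(69 + L))
T = 559552 (T = -2 + (2*246*(69 + 246) + 404574) = -2 + (2*246*315 + 404574) = -2 + (154980 + 404574) = -2 + 559554 = 559552)
(183 - 254*(-37))/T = (183 - 254*(-37))/559552 = (183 + 9398)*(1/559552) = 9581*(1/559552) = 9581/559552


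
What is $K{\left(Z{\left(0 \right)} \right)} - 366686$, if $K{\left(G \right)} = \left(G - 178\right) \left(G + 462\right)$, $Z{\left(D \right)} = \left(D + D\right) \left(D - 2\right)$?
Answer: $-448922$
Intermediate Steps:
$Z{\left(D \right)} = 2 D \left(-2 + D\right)$
$K{\left(G \right)} = \left(-178 + G\right) \left(462 + G\right)$
$K{\left(Z{\left(0 \right)} \right)} - 366686 = \left(-82236 + \left(2 \cdot 0 \left(-2 + 0\right)\right)^{2} + 284 \cdot 2 \cdot 0 \left(-2 + 0\right)\right) - 366686 = \left(-82236 + \left(2 \cdot 0 \left(-2\right)\right)^{2} + 284 \cdot 2 \cdot 0 \left(-2\right)\right) - 366686 = \left(-82236 + 0^{2} + 284 \cdot 0\right) - 366686 = \left(-82236 + 0 + 0\right) - 366686 = -82236 - 366686 = -448922$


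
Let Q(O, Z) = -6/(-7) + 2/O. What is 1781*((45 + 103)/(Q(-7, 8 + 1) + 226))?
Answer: 70966/61 ≈ 1163.4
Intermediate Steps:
Q(O, Z) = 6/7 + 2/O (Q(O, Z) = -6*(-1/7) + 2/O = 6/7 + 2/O)
1781*((45 + 103)/(Q(-7, 8 + 1) + 226)) = 1781*((45 + 103)/((6/7 + 2/(-7)) + 226)) = 1781*(148/((6/7 + 2*(-1/7)) + 226)) = 1781*(148/((6/7 - 2/7) + 226)) = 1781*(148/(4/7 + 226)) = 1781*(148/(1586/7)) = 1781*(148*(7/1586)) = 1781*(518/793) = 70966/61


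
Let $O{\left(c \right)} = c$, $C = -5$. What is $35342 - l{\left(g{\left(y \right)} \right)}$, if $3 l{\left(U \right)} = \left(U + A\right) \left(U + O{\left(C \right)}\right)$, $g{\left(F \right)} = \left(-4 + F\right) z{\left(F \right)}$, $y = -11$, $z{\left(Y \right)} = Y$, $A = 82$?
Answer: $\frac{66506}{3} \approx 22169.0$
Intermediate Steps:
$g{\left(F \right)} = F \left(-4 + F\right)$ ($g{\left(F \right)} = \left(-4 + F\right) F = F \left(-4 + F\right)$)
$l{\left(U \right)} = \frac{\left(-5 + U\right) \left(82 + U\right)}{3}$ ($l{\left(U \right)} = \frac{\left(U + 82\right) \left(U - 5\right)}{3} = \frac{\left(82 + U\right) \left(-5 + U\right)}{3} = \frac{\left(-5 + U\right) \left(82 + U\right)}{3}$)
$35342 - l{\left(g{\left(y \right)} \right)} = 35342 - \left(- \frac{410}{3} + \frac{\left(- 11 \left(-4 - 11\right)\right)^{2}}{3} + \frac{77 \left(- 11 \left(-4 - 11\right)\right)}{3}\right) = 35342 - \left(- \frac{410}{3} + \frac{\left(\left(-11\right) \left(-15\right)\right)^{2}}{3} + \frac{77 \left(\left(-11\right) \left(-15\right)\right)}{3}\right) = 35342 - \left(- \frac{410}{3} + \frac{165^{2}}{3} + \frac{77}{3} \cdot 165\right) = 35342 - \left(- \frac{410}{3} + \frac{1}{3} \cdot 27225 + 4235\right) = 35342 - \left(- \frac{410}{3} + 9075 + 4235\right) = 35342 - \frac{39520}{3} = \frac{66506}{3}$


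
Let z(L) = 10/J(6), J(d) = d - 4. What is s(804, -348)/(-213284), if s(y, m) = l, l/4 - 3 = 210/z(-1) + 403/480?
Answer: -22003/25594080 ≈ -0.00085969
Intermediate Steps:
J(d) = -4 + d
z(L) = 5 (z(L) = 10/(-4 + 6) = 10/2 = 10*(1/2) = 5)
l = 22003/120 (l = 12 + 4*(210/5 + 403/480) = 12 + 4*(210*(1/5) + 403*(1/480)) = 12 + 4*(42 + 403/480) = 12 + 4*(20563/480) = 12 + 20563/120 = 22003/120 ≈ 183.36)
s(y, m) = 22003/120
s(804, -348)/(-213284) = (22003/120)/(-213284) = (22003/120)*(-1/213284) = -22003/25594080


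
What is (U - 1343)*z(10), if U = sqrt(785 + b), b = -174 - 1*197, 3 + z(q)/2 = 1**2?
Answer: 5372 - 12*sqrt(46) ≈ 5290.6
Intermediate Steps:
z(q) = -4 (z(q) = -6 + 2*1**2 = -6 + 2*1 = -6 + 2 = -4)
b = -371 (b = -174 - 197 = -371)
U = 3*sqrt(46) (U = sqrt(785 - 371) = sqrt(414) = 3*sqrt(46) ≈ 20.347)
(U - 1343)*z(10) = (3*sqrt(46) - 1343)*(-4) = (-1343 + 3*sqrt(46))*(-4) = 5372 - 12*sqrt(46)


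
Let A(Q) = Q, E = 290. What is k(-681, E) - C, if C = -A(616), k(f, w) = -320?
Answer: 296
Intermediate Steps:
C = -616 (C = -1*616 = -616)
k(-681, E) - C = -320 - 1*(-616) = -320 + 616 = 296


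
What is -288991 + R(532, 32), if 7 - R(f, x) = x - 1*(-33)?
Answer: -289049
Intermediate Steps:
R(f, x) = -26 - x (R(f, x) = 7 - (x - 1*(-33)) = 7 - (x + 33) = 7 - (33 + x) = 7 + (-33 - x) = -26 - x)
-288991 + R(532, 32) = -288991 + (-26 - 1*32) = -288991 + (-26 - 32) = -288991 - 58 = -289049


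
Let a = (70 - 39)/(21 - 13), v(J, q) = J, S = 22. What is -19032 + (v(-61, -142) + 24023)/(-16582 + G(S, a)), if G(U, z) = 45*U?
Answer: -148385453/7796 ≈ -19034.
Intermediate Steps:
a = 31/8 ≈ 3.8750
-19032 + (v(-61, -142) + 24023)/(-16582 + G(S, a)) = -19032 + (-61 + 24023)/(-16582 + 45*22) = -19032 + 23962/(-16582 + 990) = -19032 + 23962/(-15592) = -19032 + 23962*(-1/15592) = -19032 - 11981/7796 = -148385453/7796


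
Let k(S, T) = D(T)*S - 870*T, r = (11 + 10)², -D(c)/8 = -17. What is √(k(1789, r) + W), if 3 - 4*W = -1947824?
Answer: √1386363/2 ≈ 588.72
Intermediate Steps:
W = 1947827/4 (W = ¾ - ¼*(-1947824) = ¾ + 486956 = 1947827/4 ≈ 4.8696e+5)
D(c) = 136 (D(c) = -8*(-17) = 136)
r = 441 (r = 21² = 441)
k(S, T) = -870*T + 136*S (k(S, T) = 136*S - 870*T = -870*T + 136*S)
√(k(1789, r) + W) = √((-870*441 + 136*1789) + 1947827/4) = √((-383670 + 243304) + 1947827/4) = √(-140366 + 1947827/4) = √(1386363/4) = √1386363/2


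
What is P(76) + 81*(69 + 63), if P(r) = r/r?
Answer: 10693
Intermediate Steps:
P(r) = 1
P(76) + 81*(69 + 63) = 1 + 81*(69 + 63) = 1 + 81*132 = 1 + 10692 = 10693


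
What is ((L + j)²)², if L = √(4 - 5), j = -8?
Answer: (8 - I)⁴ ≈ 3713.0 - 2016.0*I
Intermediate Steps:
L = I (L = √(-1) = I ≈ 1.0*I)
((L + j)²)² = ((I - 8)²)² = ((-8 + I)²)² = (-8 + I)⁴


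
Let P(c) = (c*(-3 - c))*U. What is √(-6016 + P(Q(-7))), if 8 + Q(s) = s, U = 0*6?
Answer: 8*I*√94 ≈ 77.563*I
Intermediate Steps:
U = 0
Q(s) = -8 + s
P(c) = 0 (P(c) = (c*(-3 - c))*0 = 0)
√(-6016 + P(Q(-7))) = √(-6016 + 0) = √(-6016) = 8*I*√94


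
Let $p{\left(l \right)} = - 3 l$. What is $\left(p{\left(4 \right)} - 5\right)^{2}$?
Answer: $289$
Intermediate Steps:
$\left(p{\left(4 \right)} - 5\right)^{2} = \left(\left(-3\right) 4 - 5\right)^{2} = \left(-12 - 5\right)^{2} = \left(-17\right)^{2} = 289$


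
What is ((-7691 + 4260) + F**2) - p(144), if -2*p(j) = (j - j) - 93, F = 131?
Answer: 27367/2 ≈ 13684.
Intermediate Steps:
p(j) = 93/2 (p(j) = -((j - j) - 93)/2 = -(0 - 93)/2 = -1/2*(-93) = 93/2)
((-7691 + 4260) + F**2) - p(144) = ((-7691 + 4260) + 131**2) - 1*93/2 = (-3431 + 17161) - 93/2 = 13730 - 93/2 = 27367/2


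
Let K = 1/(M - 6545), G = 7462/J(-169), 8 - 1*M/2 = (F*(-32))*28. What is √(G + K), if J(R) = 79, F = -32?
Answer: √267223337543761/1681989 ≈ 9.7188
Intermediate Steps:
M = -57328 (M = 16 - 2*(-32*(-32))*28 = 16 - 2048*28 = 16 - 2*28672 = 16 - 57344 = -57328)
G = 7462/79 ≈ 94.456
K = -1/63873 (K = 1/(-57328 - 6545) = 1/(-63873) = -1/63873 ≈ -1.5656e-5)
√(G + K) = √(7462/79 - 1/63873) = √(476620247/5045967) = √267223337543761/1681989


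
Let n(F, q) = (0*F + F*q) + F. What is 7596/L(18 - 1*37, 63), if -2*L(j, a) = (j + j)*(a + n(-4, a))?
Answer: -7596/3667 ≈ -2.0714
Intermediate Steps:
n(F, q) = F + F*q (n(F, q) = (0 + F*q) + F = F*q + F = F + F*q)
L(j, a) = -j*(-4 - 3*a) (L(j, a) = -(j + j)*(a - 4*(1 + a))/2 = -2*j*(a + (-4 - 4*a))/2 = -2*j*(-4 - 3*a)/2 = -j*(-4 - 3*a))
7596/L(18 - 1*37, 63) = 7596/(((18 - 1*37)*(4 + 3*63))) = 7596/(((18 - 37)*(4 + 189))) = 7596/((-19*193)) = 7596/(-3667) = 7596*(-1/3667) = -7596/3667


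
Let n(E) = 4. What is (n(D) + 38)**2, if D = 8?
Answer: 1764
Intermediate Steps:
(n(D) + 38)**2 = (4 + 38)**2 = 42**2 = 1764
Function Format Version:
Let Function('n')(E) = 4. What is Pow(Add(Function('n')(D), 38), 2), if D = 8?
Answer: 1764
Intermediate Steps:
Pow(Add(Function('n')(D), 38), 2) = Pow(Add(4, 38), 2) = Pow(42, 2) = 1764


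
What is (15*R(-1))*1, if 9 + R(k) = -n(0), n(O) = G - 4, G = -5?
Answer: 0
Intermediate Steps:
n(O) = -9 (n(O) = -5 - 4 = -9)
R(k) = 0 (R(k) = -9 - 1*(-9) = -9 + 9 = 0)
(15*R(-1))*1 = (15*0)*1 = 0*1 = 0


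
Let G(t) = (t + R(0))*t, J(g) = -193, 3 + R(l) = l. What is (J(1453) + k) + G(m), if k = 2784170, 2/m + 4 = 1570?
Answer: 1706825672605/613089 ≈ 2.7840e+6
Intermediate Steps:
m = 1/783 (m = 2/(-4 + 1570) = 2/1566 = 2*(1/1566) = 1/783 ≈ 0.0012771)
R(l) = -3 + l
G(t) = t*(-3 + t) (G(t) = (t + (-3 + 0))*t = (t - 3)*t = (-3 + t)*t = t*(-3 + t))
(J(1453) + k) + G(m) = (-193 + 2784170) + (-3 + 1/783)/783 = 2783977 + (1/783)*(-2348/783) = 2783977 - 2348/613089 = 1706825672605/613089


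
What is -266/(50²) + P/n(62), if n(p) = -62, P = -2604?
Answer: 52367/1250 ≈ 41.894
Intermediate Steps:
-266/(50²) + P/n(62) = -266/(50²) - 2604/(-62) = -266/2500 - 2604*(-1/62) = -266*1/2500 + 42 = -133/1250 + 42 = 52367/1250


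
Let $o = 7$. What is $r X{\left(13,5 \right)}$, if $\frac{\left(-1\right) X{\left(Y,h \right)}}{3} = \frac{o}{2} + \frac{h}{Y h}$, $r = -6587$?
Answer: $\frac{1837773}{26} \approx 70684.0$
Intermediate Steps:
$X{\left(Y,h \right)} = - \frac{21}{2} - \frac{3}{Y}$ ($X{\left(Y,h \right)} = - 3 \left(\frac{7}{2} + \frac{h}{Y h}\right) = - 3 \left(7 \cdot \frac{1}{2} + h \frac{1}{Y h}\right) = - 3 \left(\frac{7}{2} + \frac{1}{Y}\right) = - \frac{21}{2} - \frac{3}{Y}$)
$r X{\left(13,5 \right)} = - 6587 \left(- \frac{21}{2} - \frac{3}{13}\right) = \left(-6587\right) \left(- \frac{279}{26}\right) = \frac{1837773}{26}$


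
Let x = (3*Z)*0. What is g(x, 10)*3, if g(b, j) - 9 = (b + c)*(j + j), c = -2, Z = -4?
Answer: -93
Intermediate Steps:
x = 0 (x = (3*(-4))*0 = -12*0 = 0)
g(b, j) = 9 + 2*j*(-2 + b) (g(b, j) = 9 + (b - 2)*(j + j) = 9 + (-2 + b)*(2*j) = 9 + 2*j*(-2 + b))
g(x, 10)*3 = (9 - 4*10 + 2*0*10)*3 = (9 - 40 + 0)*3 = -31*3 = -93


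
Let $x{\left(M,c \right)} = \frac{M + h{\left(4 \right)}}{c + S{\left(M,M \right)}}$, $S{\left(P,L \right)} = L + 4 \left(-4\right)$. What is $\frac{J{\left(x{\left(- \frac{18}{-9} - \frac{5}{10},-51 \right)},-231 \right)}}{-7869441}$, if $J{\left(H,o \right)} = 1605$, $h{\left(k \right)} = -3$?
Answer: $- \frac{535}{2623147} \approx -0.00020395$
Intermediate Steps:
$S{\left(P,L \right)} = -16 + L$ ($S{\left(P,L \right)} = L - 16 = -16 + L$)
$x{\left(M,c \right)} = \frac{-3 + M}{-16 + M + c}$ ($x{\left(M,c \right)} = \frac{M - 3}{c + \left(-16 + M\right)} = \frac{-3 + M}{-16 + M + c}$)
$\frac{J{\left(x{\left(- \frac{18}{-9} - \frac{5}{10},-51 \right)},-231 \right)}}{-7869441} = \frac{1605}{-7869441} = 1605 \left(- \frac{1}{7869441}\right) = - \frac{535}{2623147}$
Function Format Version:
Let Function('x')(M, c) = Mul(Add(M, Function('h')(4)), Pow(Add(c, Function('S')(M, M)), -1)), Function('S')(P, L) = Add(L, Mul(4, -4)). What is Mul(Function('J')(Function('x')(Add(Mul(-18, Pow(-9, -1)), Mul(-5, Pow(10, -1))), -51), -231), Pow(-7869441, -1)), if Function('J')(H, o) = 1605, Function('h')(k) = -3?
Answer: Rational(-535, 2623147) ≈ -0.00020395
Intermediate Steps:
Function('S')(P, L) = Add(-16, L) (Function('S')(P, L) = Add(L, -16) = Add(-16, L))
Function('x')(M, c) = Mul(Pow(Add(-16, M, c), -1), Add(-3, M)) (Function('x')(M, c) = Mul(Add(M, -3), Pow(Add(c, Add(-16, M)), -1)) = Mul(Add(-3, M), Pow(Add(-16, M, c), -1)) = Mul(Pow(Add(-16, M, c), -1), Add(-3, M)))
Mul(Function('J')(Function('x')(Add(Mul(-18, Pow(-9, -1)), Mul(-5, Pow(10, -1))), -51), -231), Pow(-7869441, -1)) = Mul(1605, Pow(-7869441, -1)) = Mul(1605, Rational(-1, 7869441)) = Rational(-535, 2623147)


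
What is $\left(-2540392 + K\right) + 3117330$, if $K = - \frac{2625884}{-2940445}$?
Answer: $\frac{1696457083294}{2940445} \approx 5.7694 \cdot 10^{5}$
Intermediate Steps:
$K = \frac{2625884}{2940445}$ ($K = \left(-2625884\right) \left(- \frac{1}{2940445}\right) = \frac{2625884}{2940445} \approx 0.89302$)
$\left(-2540392 + K\right) + 3117330 = \left(-2540392 + \frac{2625884}{2940445}\right) + 3117330 = - \frac{7469880328556}{2940445} + 3117330 = \frac{1696457083294}{2940445}$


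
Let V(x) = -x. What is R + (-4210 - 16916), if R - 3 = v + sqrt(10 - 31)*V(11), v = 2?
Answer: -21121 - 11*I*sqrt(21) ≈ -21121.0 - 50.408*I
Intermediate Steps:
R = 5 - 11*I*sqrt(21) (R = 3 + (2 + sqrt(10 - 31)*(-1*11)) = 3 + (2 + sqrt(-21)*(-11)) = 3 + (2 + (I*sqrt(21))*(-11)) = 3 + (2 - 11*I*sqrt(21)) = 5 - 11*I*sqrt(21) ≈ 5.0 - 50.408*I)
R + (-4210 - 16916) = (5 - 11*I*sqrt(21)) + (-4210 - 16916) = (5 - 11*I*sqrt(21)) - 21126 = -21121 - 11*I*sqrt(21)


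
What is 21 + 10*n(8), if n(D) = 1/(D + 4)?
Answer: 131/6 ≈ 21.833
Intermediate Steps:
n(D) = 1/(4 + D)
21 + 10*n(8) = 21 + 10/(4 + 8) = 21 + 10/12 = 21 + 10*(1/12) = 21 + 5/6 = 131/6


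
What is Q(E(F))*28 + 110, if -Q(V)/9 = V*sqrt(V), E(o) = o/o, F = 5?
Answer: -142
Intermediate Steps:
E(o) = 1
Q(V) = -9*V**(3/2) (Q(V) = -9*V*sqrt(V) = -9*V**(3/2))
Q(E(F))*28 + 110 = -9*1**(3/2)*28 + 110 = -9*1*28 + 110 = -9*28 + 110 = -252 + 110 = -142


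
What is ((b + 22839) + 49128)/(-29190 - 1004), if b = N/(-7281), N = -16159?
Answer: -262003943/109921257 ≈ -2.3836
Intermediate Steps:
b = 16159/7281 (b = -16159/(-7281) = -16159*(-1/7281) = 16159/7281 ≈ 2.2193)
((b + 22839) + 49128)/(-29190 - 1004) = ((16159/7281 + 22839) + 49128)/(-29190 - 1004) = (166306918/7281 + 49128)/(-30194) = (524007886/7281)*(-1/30194) = -262003943/109921257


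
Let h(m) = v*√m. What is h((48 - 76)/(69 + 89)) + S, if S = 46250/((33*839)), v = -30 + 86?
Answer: 46250/27687 + 56*I*√1106/79 ≈ 1.6705 + 23.574*I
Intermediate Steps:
v = 56
h(m) = 56*√m
S = 46250/27687 ≈ 1.6705
h((48 - 76)/(69 + 89)) + S = 56*√((48 - 76)/(69 + 89)) + 46250/27687 = 56*√(-28/158) + 46250/27687 = 56*√(-28*1/158) + 46250/27687 = 56*√(-14/79) + 46250/27687 = 56*(I*√1106/79) + 46250/27687 = 56*I*√1106/79 + 46250/27687 = 46250/27687 + 56*I*√1106/79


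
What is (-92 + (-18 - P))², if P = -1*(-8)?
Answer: 13924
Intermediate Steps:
P = 8
(-92 + (-18 - P))² = (-92 + (-18 - 1*8))² = (-92 + (-18 - 8))² = (-92 - 26)² = (-118)² = 13924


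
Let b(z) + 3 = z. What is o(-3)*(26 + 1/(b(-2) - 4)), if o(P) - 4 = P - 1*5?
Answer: -932/9 ≈ -103.56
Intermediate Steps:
b(z) = -3 + z
o(P) = -1 + P (o(P) = 4 + (P - 1*5) = 4 + (P - 5) = 4 + (-5 + P) = -1 + P)
o(-3)*(26 + 1/(b(-2) - 4)) = (-1 - 3)*(26 + 1/((-3 - 2) - 4)) = -4*(26 + 1/(-5 - 4)) = -4*(26 + 1/(-9)) = -4*(26 - ⅑) = -4*233/9 = -932/9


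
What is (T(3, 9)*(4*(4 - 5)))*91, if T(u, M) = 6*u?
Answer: -6552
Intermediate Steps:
(T(3, 9)*(4*(4 - 5)))*91 = ((6*3)*(4*(4 - 5)))*91 = (18*(4*(-1)))*91 = (18*(-4))*91 = -72*91 = -6552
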